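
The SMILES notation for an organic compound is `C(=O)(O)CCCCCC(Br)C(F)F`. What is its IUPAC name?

The longest chain bearing the –COOH group is 8 carbons long (octane).
The highest-priority functional group is a carboxylic acid (terminal –COOH), so the name ends in -oic acid.
Number the chain so that the carboxylic acid carbon is C-1 by definition.
This places a bromo group at C-7; two fluoro groups at C-8.
Prefixes are listed alphabetically: bromo, fluoro.
Assembling the pieces gives 7-bromo-8,8-difluorooctanoic acid.

7-bromo-8,8-difluorooctanoic acid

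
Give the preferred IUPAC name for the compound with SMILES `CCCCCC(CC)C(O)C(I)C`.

4-ethyl-2-iodononan-3-ol

The longest carbon chain that includes the –OH group has 9 carbons, so the parent hydride is nonane.
An alcohol (–OH) is the principal characteristic group, giving the suffix -ol.
Choose the numbering such that numbering from this end puts the hydroxyl group at C-3 rather than C-7.
With this numbering: the hydroxyl at C-3; an ethyl group at C-4; an iodo group at C-2.
Prefixes are listed alphabetically: ethyl, iodo.
Assembling the pieces gives 4-ethyl-2-iodononan-3-ol.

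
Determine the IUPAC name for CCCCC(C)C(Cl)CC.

3-chloro-4-methyloctane

The parent chain contains 8 carbons (octane).
Number the chain so that the substituent locant set {3,4} is lower than {5,6} at the first point of difference.
This places a chloro group at C-3; a methyl group at C-4.
The substituents are ordered alphabetically, ignoring any di-/tri- multipliers.
Assembling the pieces gives 3-chloro-4-methyloctane.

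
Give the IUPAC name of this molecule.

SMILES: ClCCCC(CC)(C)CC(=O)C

7-chloro-4-ethyl-4-methylheptan-2-one

Counting along the main chain through the carbonyl gives 7 carbons: the parent is heptane.
The principal characteristic group is a ketone (C=O on an internal carbon), named with the suffix -one.
The numbering direction is chosen so that numbering from this end puts the carbonyl group at C-2 rather than C-6.
With this numbering: the carbonyl at C-2; a chloro group at C-7; an ethyl group at C-4; a methyl group at C-4.
The substituents are ordered alphabetically, ignoring any di-/tri- multipliers.
The name is 7-chloro-4-ethyl-4-methylheptan-2-one.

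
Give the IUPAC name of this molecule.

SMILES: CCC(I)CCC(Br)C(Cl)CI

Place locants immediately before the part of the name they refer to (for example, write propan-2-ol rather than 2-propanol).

The longest continuous carbon chain has 8 atoms, so the parent hydride is octane.
Number the chain so that the substituent locant set {1,2,3,6} is lower than {3,6,7,8} at the first point of difference.
With this numbering: a bromo group at C-3; a chloro group at C-2; iodo groups at C-1 and C-6.
Prefixes are listed alphabetically: bromo, chloro, iodo.
Assembling the pieces gives 3-bromo-2-chloro-1,6-diiodooctane.

3-bromo-2-chloro-1,6-diiodooctane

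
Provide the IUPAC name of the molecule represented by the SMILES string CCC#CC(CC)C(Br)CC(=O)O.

3-bromo-4-ethyloct-5-ynoic acid

The longest carbon chain that includes the –COOH group and the multiple bond has 8 carbons, so the parent hydride is octane.
The highest-priority functional group is a carboxylic acid (terminal –COOH), so the name ends in -oic acid.
A C≡C triple bond in the chain gives the infix -yne-.
The numbering direction is chosen so that the carboxylic acid carbon is C-1 by definition.
That gives the triple bond between C-5 and C-6; a bromo group at C-3; an ethyl group at C-4.
Substituent prefixes are cited in alphabetical order (multiplying prefixes like di-/tri- are ignored for ordering).
Putting it together: 3-bromo-4-ethyloct-5-ynoic acid.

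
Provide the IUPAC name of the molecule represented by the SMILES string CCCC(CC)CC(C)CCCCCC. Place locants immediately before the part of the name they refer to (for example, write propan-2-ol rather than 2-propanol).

4-ethyl-6-methyldodecane

The parent chain contains 12 carbons (dodecane).
The numbering direction is chosen so that the substituent locant set {4,6} is lower than {7,9} at the first point of difference.
With this numbering: an ethyl group at C-4; a methyl group at C-6.
Substituent prefixes are cited in alphabetical order (multiplying prefixes like di-/tri- are ignored for ordering).
The name is 4-ethyl-6-methyldodecane.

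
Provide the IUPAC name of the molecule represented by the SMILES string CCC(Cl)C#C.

Counting along the main chain through the multiple bond gives 5 carbons: the parent is pentane.
A C≡C triple bond in the chain gives the infix -yne-.
The numbering direction is chosen so that numbering from this end puts the triple bond at C-1 rather than C-4.
That gives the triple bond between C-1 and C-2; a chloro group at C-3.
The name is 3-chloropent-1-yne.

3-chloropent-1-yne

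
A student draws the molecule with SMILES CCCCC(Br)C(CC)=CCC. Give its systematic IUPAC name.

The longest carbon chain that includes the multiple bond has 9 carbons, so the parent hydride is nonane.
A C=C double bond in the chain gives the infix -ene-.
Number the chain so that numbering from this end puts the double bond at C-3 rather than C-6.
That gives the double bond between C-3 and C-4; a bromo group at C-5; an ethyl group at C-4.
The substituents are ordered alphabetically, ignoring any di-/tri- multipliers.
The name is 5-bromo-4-ethylnon-3-ene.

5-bromo-4-ethylnon-3-ene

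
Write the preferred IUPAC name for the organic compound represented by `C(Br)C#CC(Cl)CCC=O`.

7-bromo-4-chlorohept-5-ynal

Counting along the main chain through the –CHO group and the multiple bond gives 7 carbons: the parent is heptane.
The highest-priority functional group is an aldehyde (terminal –CHO), so the name ends in -al.
The chain contains a C≡C triple bond, so the unsaturation ending is -yne.
Number the chain so that the aldehyde carbon is C-1 by definition.
That gives the triple bond between C-5 and C-6; a bromo group at C-7; a chloro group at C-4.
The substituents are ordered alphabetically, ignoring any di-/tri- multipliers.
Assembling the pieces gives 7-bromo-4-chlorohept-5-ynal.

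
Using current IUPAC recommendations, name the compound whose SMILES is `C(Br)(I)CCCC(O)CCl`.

6-bromo-1-chloro-6-iodohexan-2-ol

Counting along the main chain through the –OH group gives 6 carbons: the parent is hexane.
An alcohol (–OH) is the principal characteristic group, giving the suffix -ol.
The numbering direction is chosen so that numbering from this end puts the hydroxyl group at C-2 rather than C-5.
That gives the hydroxyl at C-2; a bromo group at C-6; a chloro group at C-1; an iodo group at C-6.
Prefixes are listed alphabetically: bromo, chloro, iodo.
The name is 6-bromo-1-chloro-6-iodohexan-2-ol.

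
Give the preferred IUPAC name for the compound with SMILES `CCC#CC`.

pent-2-yne

The longest chain bearing the multiple bond is 5 carbons long (pentane).
There is one C≡C triple bond, indicated by the ending -yne.
Choose the numbering such that numbering from this end puts the triple bond at C-2 rather than C-3.
With this numbering: the triple bond between C-2 and C-3.
Assembling the pieces gives pent-2-yne.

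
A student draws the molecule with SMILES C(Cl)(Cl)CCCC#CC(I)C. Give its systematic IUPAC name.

The longest chain bearing the multiple bond is 8 carbons long (octane).
There is one C≡C triple bond, indicated by the ending -yne.
Number the chain so that numbering from this end puts the triple bond at C-3 rather than C-5.
This places the triple bond between C-3 and C-4; two chloro groups at C-8; an iodo group at C-2.
The substituents are ordered alphabetically, ignoring any di-/tri- multipliers.
Putting it together: 8,8-dichloro-2-iodooct-3-yne.

8,8-dichloro-2-iodooct-3-yne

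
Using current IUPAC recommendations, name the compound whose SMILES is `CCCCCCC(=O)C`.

Counting along the main chain through the carbonyl gives 8 carbons: the parent is octane.
The principal characteristic group is a ketone (C=O on an internal carbon), named with the suffix -one.
Number the chain so that numbering from this end puts the carbonyl group at C-2 rather than C-7.
With this numbering: the carbonyl at C-2.
Assembling the pieces gives octan-2-one.

octan-2-one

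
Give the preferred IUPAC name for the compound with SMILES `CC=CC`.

The longest chain bearing the multiple bond is 4 carbons long (butane).
A C=C double bond in the chain gives the infix -ene-.
Numbering from either end gives identical locants here.
This places the double bond between C-2 and C-3.
Assembling the pieces gives but-2-ene.

but-2-ene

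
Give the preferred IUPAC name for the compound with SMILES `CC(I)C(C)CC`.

2-iodo-3-methylpentane

The longest carbon chain is 5 atoms: the parent is pentane.
Choose the numbering such that the substituent locant set {2,3} is lower than {3,4} at the first point of difference.
This places an iodo group at C-2; a methyl group at C-3.
The substituents are ordered alphabetically, ignoring any di-/tri- multipliers.
Putting it together: 2-iodo-3-methylpentane.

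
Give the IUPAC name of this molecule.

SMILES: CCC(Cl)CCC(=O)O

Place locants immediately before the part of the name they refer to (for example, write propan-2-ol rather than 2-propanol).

4-chlorohexanoic acid

The longest carbon chain that includes the –COOH group has 6 carbons, so the parent hydride is hexane.
The principal characteristic group is a carboxylic acid (terminal –COOH), named with the suffix -oic acid.
The numbering direction is chosen so that the carboxylic acid carbon is C-1 by definition.
That gives a chloro group at C-4.
Putting it together: 4-chlorohexanoic acid.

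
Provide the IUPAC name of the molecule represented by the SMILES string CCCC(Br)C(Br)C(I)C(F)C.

The longest continuous carbon chain has 8 atoms, so the parent hydride is octane.
The numbering direction is chosen so that the substituent locant set {2,3,4,5} is lower than {4,5,6,7} at the first point of difference.
This places bromo groups at C-4 and C-5; a fluoro group at C-2; an iodo group at C-3.
Prefixes are listed alphabetically: bromo, fluoro, iodo.
The name is 4,5-dibromo-2-fluoro-3-iodooctane.

4,5-dibromo-2-fluoro-3-iodooctane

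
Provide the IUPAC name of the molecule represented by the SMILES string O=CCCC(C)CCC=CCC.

4-methyldec-7-enal

The longest chain bearing the –CHO group and the multiple bond is 10 carbons long (decane).
An aldehyde (terminal –CHO) is the principal characteristic group, giving the suffix -al.
The chain contains a C=C double bond, so the unsaturation ending is -ene.
Number the chain so that the aldehyde carbon is C-1 by definition.
That gives the double bond between C-7 and C-8; a methyl group at C-4.
The name is 4-methyldec-7-enal.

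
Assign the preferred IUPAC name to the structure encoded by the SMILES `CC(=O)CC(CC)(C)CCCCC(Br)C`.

9-bromo-4-ethyl-4-methyldecan-2-one

The longest chain bearing the carbonyl is 10 carbons long (decane).
The highest-priority functional group is a ketone (C=O on an internal carbon), so the name ends in -one.
The numbering direction is chosen so that numbering from this end puts the carbonyl group at C-2 rather than C-9.
With this numbering: the carbonyl at C-2; a bromo group at C-9; an ethyl group at C-4; a methyl group at C-4.
Substituent prefixes are cited in alphabetical order (multiplying prefixes like di-/tri- are ignored for ordering).
The name is 9-bromo-4-ethyl-4-methyldecan-2-one.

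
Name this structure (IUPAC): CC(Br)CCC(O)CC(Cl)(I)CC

The longest carbon chain that includes the –OH group has 9 carbons, so the parent hydride is nonane.
The principal characteristic group is an alcohol (–OH), named with the suffix -ol.
Number the chain so that the substituent locant set {2,7,7} is lower than {3,3,8} at the first point of difference.
This places the hydroxyl at C-5; a bromo group at C-2; a chloro group at C-7; an iodo group at C-7.
Substituent prefixes are cited in alphabetical order (multiplying prefixes like di-/tri- are ignored for ordering).
The name is 2-bromo-7-chloro-7-iodononan-5-ol.

2-bromo-7-chloro-7-iodononan-5-ol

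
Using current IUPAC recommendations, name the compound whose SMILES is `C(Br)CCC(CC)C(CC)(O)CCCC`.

Counting along the main chain through the –OH group gives 9 carbons: the parent is nonane.
The principal characteristic group is an alcohol (–OH), named with the suffix -ol.
The numbering direction is chosen so that the substituent locant set {1,4,5} is lower than {5,6,9} at the first point of difference.
With this numbering: the hydroxyl at C-5; a bromo group at C-1; ethyl groups at C-4 and C-5.
The substituents are ordered alphabetically, ignoring any di-/tri- multipliers.
Assembling the pieces gives 1-bromo-4,5-diethylnonan-5-ol.

1-bromo-4,5-diethylnonan-5-ol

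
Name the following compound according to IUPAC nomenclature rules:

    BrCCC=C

4-bromobut-1-ene

The longest carbon chain that includes the multiple bond has 4 carbons, so the parent hydride is butane.
A C=C double bond in the chain gives the infix -ene-.
Number the chain so that numbering from this end puts the double bond at C-1 rather than C-3.
With this numbering: the double bond between C-1 and C-2; a bromo group at C-4.
Assembling the pieces gives 4-bromobut-1-ene.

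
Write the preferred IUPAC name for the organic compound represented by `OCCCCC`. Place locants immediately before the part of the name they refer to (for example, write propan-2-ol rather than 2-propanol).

The longest chain bearing the –OH group is 5 carbons long (pentane).
The principal characteristic group is an alcohol (–OH), named with the suffix -ol.
Choose the numbering such that numbering from this end puts the hydroxyl group at C-1 rather than C-5.
This places the hydroxyl at C-1.
The name is pentan-1-ol.

pentan-1-ol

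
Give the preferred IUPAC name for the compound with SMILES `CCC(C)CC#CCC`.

6-methyloct-3-yne

The longest chain bearing the multiple bond is 8 carbons long (octane).
The chain contains a C≡C triple bond, so the unsaturation ending is -yne.
Choose the numbering such that numbering from this end puts the triple bond at C-3 rather than C-5.
That gives the triple bond between C-3 and C-4; a methyl group at C-6.
Assembling the pieces gives 6-methyloct-3-yne.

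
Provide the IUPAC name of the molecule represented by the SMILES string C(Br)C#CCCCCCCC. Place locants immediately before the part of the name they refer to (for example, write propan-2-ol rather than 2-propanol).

1-bromodec-2-yne

The longest carbon chain that includes the multiple bond has 10 carbons, so the parent hydride is decane.
There is one C≡C triple bond, indicated by the ending -yne.
Choose the numbering such that numbering from this end puts the triple bond at C-2 rather than C-8.
That gives the triple bond between C-2 and C-3; a bromo group at C-1.
The name is 1-bromodec-2-yne.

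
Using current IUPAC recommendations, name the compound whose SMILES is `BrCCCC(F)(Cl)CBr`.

The parent chain contains 5 carbons (pentane).
The numbering direction is chosen so that the substituent locant set {1,2,2,5} is lower than {1,4,4,5} at the first point of difference.
That gives bromo groups at C-1 and C-5; a chloro group at C-2; a fluoro group at C-2.
The substituents are ordered alphabetically, ignoring any di-/tri- multipliers.
The name is 1,5-dibromo-2-chloro-2-fluoropentane.

1,5-dibromo-2-chloro-2-fluoropentane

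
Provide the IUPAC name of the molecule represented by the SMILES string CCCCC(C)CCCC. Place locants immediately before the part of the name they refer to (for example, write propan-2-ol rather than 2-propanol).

The longest carbon chain is 9 atoms: the parent is nonane.
Numbering from either end gives identical locants here.
With this numbering: a methyl group at C-5.
Assembling the pieces gives 5-methylnonane.

5-methylnonane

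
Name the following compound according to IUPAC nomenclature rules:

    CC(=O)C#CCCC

hept-3-yn-2-one

The longest carbon chain that includes the carbonyl and the multiple bond has 7 carbons, so the parent hydride is heptane.
The principal characteristic group is a ketone (C=O on an internal carbon), named with the suffix -one.
A C≡C triple bond in the chain gives the infix -yne-.
The numbering direction is chosen so that numbering from this end puts the carbonyl group at C-2 rather than C-6.
That gives the carbonyl at C-2; the triple bond between C-3 and C-4.
The name is hept-3-yn-2-one.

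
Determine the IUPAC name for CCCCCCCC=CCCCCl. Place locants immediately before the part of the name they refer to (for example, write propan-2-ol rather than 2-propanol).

1-chlorododec-4-ene

Counting along the main chain through the multiple bond gives 12 carbons: the parent is dodecane.
A C=C double bond in the chain gives the infix -ene-.
Number the chain so that numbering from this end puts the double bond at C-4 rather than C-8.
This places the double bond between C-4 and C-5; a chloro group at C-1.
Assembling the pieces gives 1-chlorododec-4-ene.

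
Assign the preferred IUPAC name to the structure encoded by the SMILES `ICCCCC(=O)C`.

6-iodohexan-2-one

Counting along the main chain through the carbonyl gives 6 carbons: the parent is hexane.
The highest-priority functional group is a ketone (C=O on an internal carbon), so the name ends in -one.
The numbering direction is chosen so that numbering from this end puts the carbonyl group at C-2 rather than C-5.
This places the carbonyl at C-2; an iodo group at C-6.
Assembling the pieces gives 6-iodohexan-2-one.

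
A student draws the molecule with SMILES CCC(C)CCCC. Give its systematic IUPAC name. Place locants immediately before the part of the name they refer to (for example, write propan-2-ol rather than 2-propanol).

The longest carbon chain is 7 atoms: the parent is heptane.
Choose the numbering such that the substituent locant set {3} is lower than {5} at the first point of difference.
With this numbering: a methyl group at C-3.
Assembling the pieces gives 3-methylheptane.

3-methylheptane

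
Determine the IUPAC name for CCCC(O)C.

pentan-2-ol

The longest carbon chain that includes the –OH group has 5 carbons, so the parent hydride is pentane.
The highest-priority functional group is an alcohol (–OH), so the name ends in -ol.
The numbering direction is chosen so that numbering from this end puts the hydroxyl group at C-2 rather than C-4.
With this numbering: the hydroxyl at C-2.
The name is pentan-2-ol.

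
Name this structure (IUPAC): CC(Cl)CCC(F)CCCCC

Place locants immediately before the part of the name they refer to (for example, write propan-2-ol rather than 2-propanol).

2-chloro-5-fluorodecane

The longest continuous carbon chain has 10 atoms, so the parent hydride is decane.
Choose the numbering such that the substituent locant set {2,5} is lower than {6,9} at the first point of difference.
That gives a chloro group at C-2; a fluoro group at C-5.
Prefixes are listed alphabetically: chloro, fluoro.
The name is 2-chloro-5-fluorodecane.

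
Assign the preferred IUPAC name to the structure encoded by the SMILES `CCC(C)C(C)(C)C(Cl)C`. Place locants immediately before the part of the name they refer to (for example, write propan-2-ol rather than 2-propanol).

The parent chain contains 6 carbons (hexane).
The numbering direction is chosen so that the substituent locant set {2,3,3,4} is lower than {3,4,4,5} at the first point of difference.
That gives a chloro group at C-2; methyl groups at C-3 (×2) and C-4.
The substituents are ordered alphabetically, ignoring any di-/tri- multipliers.
The name is 2-chloro-3,3,4-trimethylhexane.

2-chloro-3,3,4-trimethylhexane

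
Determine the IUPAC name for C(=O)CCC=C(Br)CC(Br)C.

5,7-dibromooct-4-enal

The longest chain bearing the –CHO group and the multiple bond is 8 carbons long (octane).
An aldehyde (terminal –CHO) is the principal characteristic group, giving the suffix -al.
There is one C=C double bond, indicated by the ending -ene.
Number the chain so that the aldehyde carbon is C-1 by definition.
This places the double bond between C-4 and C-5; bromo groups at C-5 and C-7.
The name is 5,7-dibromooct-4-enal.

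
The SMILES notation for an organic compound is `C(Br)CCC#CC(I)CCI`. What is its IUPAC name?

8-bromo-1,3-diiodooct-4-yne

The longest chain bearing the multiple bond is 8 carbons long (octane).
A C≡C triple bond in the chain gives the infix -yne-.
Choose the numbering such that the substituent locant set {1,3,8} is lower than {1,6,8} at the first point of difference.
This places the triple bond between C-4 and C-5; a bromo group at C-8; iodo groups at C-1 and C-3.
Substituent prefixes are cited in alphabetical order (multiplying prefixes like di-/tri- are ignored for ordering).
Assembling the pieces gives 8-bromo-1,3-diiodooct-4-yne.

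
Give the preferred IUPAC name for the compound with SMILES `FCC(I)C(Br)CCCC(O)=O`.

5-bromo-7-fluoro-6-iodoheptanoic acid

Counting along the main chain through the –COOH group gives 7 carbons: the parent is heptane.
A carboxylic acid (terminal –COOH) is the principal characteristic group, giving the suffix -oic acid.
Choose the numbering such that the carboxylic acid carbon is C-1 by definition.
This places a bromo group at C-5; a fluoro group at C-7; an iodo group at C-6.
Prefixes are listed alphabetically: bromo, fluoro, iodo.
Assembling the pieces gives 5-bromo-7-fluoro-6-iodoheptanoic acid.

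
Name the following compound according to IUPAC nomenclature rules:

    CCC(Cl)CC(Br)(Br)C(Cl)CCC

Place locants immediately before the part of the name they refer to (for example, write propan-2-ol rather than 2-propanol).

The parent chain contains 9 carbons (nonane).
The numbering direction is chosen so that the substituent locant set {3,5,5,6} is lower than {4,5,5,7} at the first point of difference.
This places two bromo groups at C-5; chloro groups at C-3 and C-6.
Substituent prefixes are cited in alphabetical order (multiplying prefixes like di-/tri- are ignored for ordering).
Putting it together: 5,5-dibromo-3,6-dichlorononane.

5,5-dibromo-3,6-dichlorononane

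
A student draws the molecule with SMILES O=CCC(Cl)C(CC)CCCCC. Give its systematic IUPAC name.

3-chloro-4-ethylnonanal

The longest chain bearing the –CHO group is 9 carbons long (nonane).
The highest-priority functional group is an aldehyde (terminal –CHO), so the name ends in -al.
Choose the numbering such that the aldehyde carbon is C-1 by definition.
With this numbering: a chloro group at C-3; an ethyl group at C-4.
The substituents are ordered alphabetically, ignoring any di-/tri- multipliers.
Putting it together: 3-chloro-4-ethylnonanal.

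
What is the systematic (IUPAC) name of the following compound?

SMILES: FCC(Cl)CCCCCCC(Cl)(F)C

The longest carbon chain is 10 atoms: the parent is decane.
The numbering direction is chosen so that the substituent locant set {1,2,9,9} is lower than {2,2,9,10} at the first point of difference.
With this numbering: chloro groups at C-2 and C-9; fluoro groups at C-1 and C-9.
The substituents are ordered alphabetically, ignoring any di-/tri- multipliers.
Putting it together: 2,9-dichloro-1,9-difluorodecane.

2,9-dichloro-1,9-difluorodecane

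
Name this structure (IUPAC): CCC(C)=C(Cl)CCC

The longest carbon chain that includes the multiple bond has 7 carbons, so the parent hydride is heptane.
The chain contains a C=C double bond, so the unsaturation ending is -ene.
Choose the numbering such that numbering from this end puts the double bond at C-3 rather than C-4.
With this numbering: the double bond between C-3 and C-4; a chloro group at C-4; a methyl group at C-3.
The substituents are ordered alphabetically, ignoring any di-/tri- multipliers.
Putting it together: 4-chloro-3-methylhept-3-ene.

4-chloro-3-methylhept-3-ene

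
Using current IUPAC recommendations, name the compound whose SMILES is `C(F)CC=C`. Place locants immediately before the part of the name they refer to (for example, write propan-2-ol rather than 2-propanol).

4-fluorobut-1-ene

The longest carbon chain that includes the multiple bond has 4 carbons, so the parent hydride is butane.
The chain contains a C=C double bond, so the unsaturation ending is -ene.
Number the chain so that numbering from this end puts the double bond at C-1 rather than C-3.
With this numbering: the double bond between C-1 and C-2; a fluoro group at C-4.
Putting it together: 4-fluorobut-1-ene.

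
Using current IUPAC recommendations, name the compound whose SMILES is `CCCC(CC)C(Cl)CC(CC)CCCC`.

The longest carbon chain is 11 atoms: the parent is undecane.
Choose the numbering such that the substituent locant set {4,5,7} is lower than {5,7,8} at the first point of difference.
With this numbering: a chloro group at C-5; ethyl groups at C-4 and C-7.
Substituent prefixes are cited in alphabetical order (multiplying prefixes like di-/tri- are ignored for ordering).
Putting it together: 5-chloro-4,7-diethylundecane.

5-chloro-4,7-diethylundecane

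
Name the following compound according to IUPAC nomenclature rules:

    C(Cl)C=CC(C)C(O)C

The longest carbon chain that includes the –OH group and the multiple bond has 6 carbons, so the parent hydride is hexane.
The highest-priority functional group is an alcohol (–OH), so the name ends in -ol.
The chain contains a C=C double bond, so the unsaturation ending is -ene.
Number the chain so that numbering from this end puts the hydroxyl group at C-2 rather than C-5.
With this numbering: the hydroxyl at C-2; the double bond between C-4 and C-5; a chloro group at C-6; a methyl group at C-3.
The substituents are ordered alphabetically, ignoring any di-/tri- multipliers.
Putting it together: 6-chloro-3-methylhex-4-en-2-ol.

6-chloro-3-methylhex-4-en-2-ol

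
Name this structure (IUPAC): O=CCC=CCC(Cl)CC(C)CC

The longest carbon chain that includes the –CHO group and the multiple bond has 10 carbons, so the parent hydride is decane.
An aldehyde (terminal –CHO) is the principal characteristic group, giving the suffix -al.
A C=C double bond in the chain gives the infix -ene-.
Number the chain so that the aldehyde carbon is C-1 by definition.
This places the double bond between C-3 and C-4; a chloro group at C-6; a methyl group at C-8.
Prefixes are listed alphabetically: chloro, methyl.
Assembling the pieces gives 6-chloro-8-methyldec-3-enal.

6-chloro-8-methyldec-3-enal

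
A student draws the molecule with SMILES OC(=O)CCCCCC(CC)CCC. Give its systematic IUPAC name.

7-ethyldecanoic acid

The longest chain bearing the –COOH group is 10 carbons long (decane).
The highest-priority functional group is a carboxylic acid (terminal –COOH), so the name ends in -oic acid.
Number the chain so that the carboxylic acid carbon is C-1 by definition.
This places an ethyl group at C-7.
Putting it together: 7-ethyldecanoic acid.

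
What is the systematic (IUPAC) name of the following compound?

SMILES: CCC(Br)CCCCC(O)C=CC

The longest chain bearing the –OH group and the multiple bond is 11 carbons long (undecane).
An alcohol (–OH) is the principal characteristic group, giving the suffix -ol.
The chain contains a C=C double bond, so the unsaturation ending is -ene.
The numbering direction is chosen so that numbering from this end puts the hydroxyl group at C-4 rather than C-8.
That gives the hydroxyl at C-4; the double bond between C-2 and C-3; a bromo group at C-9.
The name is 9-bromoundec-2-en-4-ol.

9-bromoundec-2-en-4-ol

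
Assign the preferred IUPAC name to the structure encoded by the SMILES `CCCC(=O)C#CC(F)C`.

The longest carbon chain that includes the carbonyl and the multiple bond has 8 carbons, so the parent hydride is octane.
The highest-priority functional group is a ketone (C=O on an internal carbon), so the name ends in -one.
There is one C≡C triple bond, indicated by the ending -yne.
The numbering direction is chosen so that numbering from this end puts the carbonyl group at C-4 rather than C-5.
With this numbering: the carbonyl at C-4; the triple bond between C-5 and C-6; a fluoro group at C-7.
Assembling the pieces gives 7-fluorooct-5-yn-4-one.

7-fluorooct-5-yn-4-one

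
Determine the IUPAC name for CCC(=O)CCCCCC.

nonan-3-one

The longest carbon chain that includes the carbonyl has 9 carbons, so the parent hydride is nonane.
The highest-priority functional group is a ketone (C=O on an internal carbon), so the name ends in -one.
Choose the numbering such that numbering from this end puts the carbonyl group at C-3 rather than C-7.
This places the carbonyl at C-3.
Assembling the pieces gives nonan-3-one.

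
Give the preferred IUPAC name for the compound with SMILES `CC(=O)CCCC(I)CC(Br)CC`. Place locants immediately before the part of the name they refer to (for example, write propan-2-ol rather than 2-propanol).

8-bromo-6-iododecan-2-one

Counting along the main chain through the carbonyl gives 10 carbons: the parent is decane.
A ketone (C=O on an internal carbon) is the principal characteristic group, giving the suffix -one.
Number the chain so that numbering from this end puts the carbonyl group at C-2 rather than C-9.
That gives the carbonyl at C-2; a bromo group at C-8; an iodo group at C-6.
The substituents are ordered alphabetically, ignoring any di-/tri- multipliers.
The name is 8-bromo-6-iododecan-2-one.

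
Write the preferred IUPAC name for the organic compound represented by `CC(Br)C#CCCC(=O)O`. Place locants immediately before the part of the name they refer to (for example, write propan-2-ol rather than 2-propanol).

The longest chain bearing the –COOH group and the multiple bond is 7 carbons long (heptane).
A carboxylic acid (terminal –COOH) is the principal characteristic group, giving the suffix -oic acid.
A C≡C triple bond in the chain gives the infix -yne-.
The numbering direction is chosen so that the carboxylic acid carbon is C-1 by definition.
That gives the triple bond between C-4 and C-5; a bromo group at C-6.
Putting it together: 6-bromohept-4-ynoic acid.

6-bromohept-4-ynoic acid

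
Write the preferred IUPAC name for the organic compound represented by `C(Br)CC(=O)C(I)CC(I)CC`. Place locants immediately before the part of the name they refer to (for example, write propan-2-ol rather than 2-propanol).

1-bromo-4,6-diiodooctan-3-one

The longest chain bearing the carbonyl is 8 carbons long (octane).
A ketone (C=O on an internal carbon) is the principal characteristic group, giving the suffix -one.
The numbering direction is chosen so that numbering from this end puts the carbonyl group at C-3 rather than C-6.
That gives the carbonyl at C-3; a bromo group at C-1; iodo groups at C-4 and C-6.
Prefixes are listed alphabetically: bromo, iodo.
Putting it together: 1-bromo-4,6-diiodooctan-3-one.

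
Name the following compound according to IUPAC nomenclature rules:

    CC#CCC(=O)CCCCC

dec-2-yn-5-one

The longest carbon chain that includes the carbonyl and the multiple bond has 10 carbons, so the parent hydride is decane.
A ketone (C=O on an internal carbon) is the principal characteristic group, giving the suffix -one.
A C≡C triple bond in the chain gives the infix -yne-.
The numbering direction is chosen so that numbering from this end puts the carbonyl group at C-5 rather than C-6.
That gives the carbonyl at C-5; the triple bond between C-2 and C-3.
Assembling the pieces gives dec-2-yn-5-one.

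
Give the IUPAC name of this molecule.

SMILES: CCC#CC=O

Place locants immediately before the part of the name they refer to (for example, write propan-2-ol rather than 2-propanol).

pent-2-ynal

The longest chain bearing the –CHO group and the multiple bond is 5 carbons long (pentane).
The principal characteristic group is an aldehyde (terminal –CHO), named with the suffix -al.
A C≡C triple bond in the chain gives the infix -yne-.
Choose the numbering such that the aldehyde carbon is C-1 by definition.
That gives the triple bond between C-2 and C-3.
Assembling the pieces gives pent-2-ynal.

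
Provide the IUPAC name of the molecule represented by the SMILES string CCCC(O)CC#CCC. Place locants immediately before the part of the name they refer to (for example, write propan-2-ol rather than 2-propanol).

non-6-yn-4-ol

Counting along the main chain through the –OH group and the multiple bond gives 9 carbons: the parent is nonane.
The principal characteristic group is an alcohol (–OH), named with the suffix -ol.
The chain contains a C≡C triple bond, so the unsaturation ending is -yne.
Choose the numbering such that numbering from this end puts the hydroxyl group at C-4 rather than C-6.
This places the hydroxyl at C-4; the triple bond between C-6 and C-7.
Putting it together: non-6-yn-4-ol.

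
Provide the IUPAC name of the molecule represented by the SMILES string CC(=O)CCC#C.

hex-5-yn-2-one

Counting along the main chain through the carbonyl and the multiple bond gives 6 carbons: the parent is hexane.
The principal characteristic group is a ketone (C=O on an internal carbon), named with the suffix -one.
There is one C≡C triple bond, indicated by the ending -yne.
Choose the numbering such that numbering from this end puts the carbonyl group at C-2 rather than C-5.
That gives the carbonyl at C-2; the triple bond between C-5 and C-6.
The name is hex-5-yn-2-one.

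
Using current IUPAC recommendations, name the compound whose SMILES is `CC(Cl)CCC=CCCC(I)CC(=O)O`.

10-chloro-3-iodoundec-6-enoic acid

The longest carbon chain that includes the –COOH group and the multiple bond has 11 carbons, so the parent hydride is undecane.
The principal characteristic group is a carboxylic acid (terminal –COOH), named with the suffix -oic acid.
A C=C double bond in the chain gives the infix -ene-.
Choose the numbering such that the carboxylic acid carbon is C-1 by definition.
With this numbering: the double bond between C-6 and C-7; a chloro group at C-10; an iodo group at C-3.
Substituent prefixes are cited in alphabetical order (multiplying prefixes like di-/tri- are ignored for ordering).
Putting it together: 10-chloro-3-iodoundec-6-enoic acid.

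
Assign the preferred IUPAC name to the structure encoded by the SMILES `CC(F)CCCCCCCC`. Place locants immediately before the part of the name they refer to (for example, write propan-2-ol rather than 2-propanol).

The parent chain contains 10 carbons (decane).
Number the chain so that the substituent locant set {2} is lower than {9} at the first point of difference.
With this numbering: a fluoro group at C-2.
Putting it together: 2-fluorodecane.

2-fluorodecane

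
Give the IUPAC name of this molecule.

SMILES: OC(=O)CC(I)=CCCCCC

3-iodonon-3-enoic acid

Counting along the main chain through the –COOH group and the multiple bond gives 9 carbons: the parent is nonane.
The principal characteristic group is a carboxylic acid (terminal –COOH), named with the suffix -oic acid.
There is one C=C double bond, indicated by the ending -ene.
The numbering direction is chosen so that the carboxylic acid carbon is C-1 by definition.
With this numbering: the double bond between C-3 and C-4; an iodo group at C-3.
Assembling the pieces gives 3-iodonon-3-enoic acid.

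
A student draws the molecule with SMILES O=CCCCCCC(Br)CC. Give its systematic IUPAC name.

The longest carbon chain that includes the –CHO group has 9 carbons, so the parent hydride is nonane.
The principal characteristic group is an aldehyde (terminal –CHO), named with the suffix -al.
Number the chain so that the aldehyde carbon is C-1 by definition.
With this numbering: a bromo group at C-7.
Assembling the pieces gives 7-bromononanal.

7-bromononanal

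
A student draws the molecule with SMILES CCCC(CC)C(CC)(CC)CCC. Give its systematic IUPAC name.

4,4,5-triethyloctane

The longest carbon chain is 8 atoms: the parent is octane.
The numbering direction is chosen so that the substituent locant set {4,4,5} is lower than {4,5,5} at the first point of difference.
That gives ethyl groups at C-4 (×2) and C-5.
Putting it together: 4,4,5-triethyloctane.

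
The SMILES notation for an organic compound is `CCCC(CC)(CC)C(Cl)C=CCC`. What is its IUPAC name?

5-chloro-6,6-diethylnon-3-ene

The longest chain bearing the multiple bond is 9 carbons long (nonane).
The chain contains a C=C double bond, so the unsaturation ending is -ene.
Number the chain so that numbering from this end puts the double bond at C-3 rather than C-6.
This places the double bond between C-3 and C-4; a chloro group at C-5; two ethyl groups at C-6.
Substituent prefixes are cited in alphabetical order (multiplying prefixes like di-/tri- are ignored for ordering).
Putting it together: 5-chloro-6,6-diethylnon-3-ene.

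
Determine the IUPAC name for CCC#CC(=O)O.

pent-2-ynoic acid

The longest chain bearing the –COOH group and the multiple bond is 5 carbons long (pentane).
The highest-priority functional group is a carboxylic acid (terminal –COOH), so the name ends in -oic acid.
There is one C≡C triple bond, indicated by the ending -yne.
Choose the numbering such that the carboxylic acid carbon is C-1 by definition.
With this numbering: the triple bond between C-2 and C-3.
The name is pent-2-ynoic acid.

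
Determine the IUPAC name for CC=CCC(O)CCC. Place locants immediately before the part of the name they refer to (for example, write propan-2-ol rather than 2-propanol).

The longest carbon chain that includes the –OH group and the multiple bond has 8 carbons, so the parent hydride is octane.
The principal characteristic group is an alcohol (–OH), named with the suffix -ol.
The chain contains a C=C double bond, so the unsaturation ending is -ene.
Number the chain so that numbering from this end puts the hydroxyl group at C-4 rather than C-5.
That gives the hydroxyl at C-4; the double bond between C-6 and C-7.
Assembling the pieces gives oct-6-en-4-ol.

oct-6-en-4-ol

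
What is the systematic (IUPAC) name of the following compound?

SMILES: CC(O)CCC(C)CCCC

5-methylnonan-2-ol

Counting along the main chain through the –OH group gives 9 carbons: the parent is nonane.
The principal characteristic group is an alcohol (–OH), named with the suffix -ol.
The numbering direction is chosen so that numbering from this end puts the hydroxyl group at C-2 rather than C-8.
With this numbering: the hydroxyl at C-2; a methyl group at C-5.
Assembling the pieces gives 5-methylnonan-2-ol.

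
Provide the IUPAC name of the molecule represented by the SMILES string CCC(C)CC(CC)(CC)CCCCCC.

5,5-diethyl-3-methylundecane

The longest carbon chain is 11 atoms: the parent is undecane.
The numbering direction is chosen so that the substituent locant set {3,5,5} is lower than {7,7,9} at the first point of difference.
That gives two ethyl groups at C-5; a methyl group at C-3.
The substituents are ordered alphabetically, ignoring any di-/tri- multipliers.
Putting it together: 5,5-diethyl-3-methylundecane.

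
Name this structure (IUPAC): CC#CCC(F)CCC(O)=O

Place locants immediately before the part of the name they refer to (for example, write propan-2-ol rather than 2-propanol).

The longest carbon chain that includes the –COOH group and the multiple bond has 8 carbons, so the parent hydride is octane.
The principal characteristic group is a carboxylic acid (terminal –COOH), named with the suffix -oic acid.
A C≡C triple bond in the chain gives the infix -yne-.
The numbering direction is chosen so that the carboxylic acid carbon is C-1 by definition.
With this numbering: the triple bond between C-6 and C-7; a fluoro group at C-4.
The name is 4-fluorooct-6-ynoic acid.

4-fluorooct-6-ynoic acid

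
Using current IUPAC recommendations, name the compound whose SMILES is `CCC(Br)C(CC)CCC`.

3-bromo-4-ethylheptane

The parent chain contains 7 carbons (heptane).
Choose the numbering such that the substituent locant set {3,4} is lower than {4,5} at the first point of difference.
This places a bromo group at C-3; an ethyl group at C-4.
The substituents are ordered alphabetically, ignoring any di-/tri- multipliers.
The name is 3-bromo-4-ethylheptane.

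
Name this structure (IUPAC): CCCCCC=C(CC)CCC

Counting along the main chain through the multiple bond gives 10 carbons: the parent is decane.
There is one C=C double bond, indicated by the ending -ene.
Number the chain so that numbering from this end puts the double bond at C-4 rather than C-6.
With this numbering: the double bond between C-4 and C-5; an ethyl group at C-4.
Assembling the pieces gives 4-ethyldec-4-ene.

4-ethyldec-4-ene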